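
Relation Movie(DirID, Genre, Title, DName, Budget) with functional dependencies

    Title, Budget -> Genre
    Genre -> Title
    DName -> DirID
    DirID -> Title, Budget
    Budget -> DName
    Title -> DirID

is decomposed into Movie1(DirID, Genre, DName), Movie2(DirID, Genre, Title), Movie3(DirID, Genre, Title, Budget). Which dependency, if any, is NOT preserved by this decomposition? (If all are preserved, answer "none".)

Title, Budget → Genre lies within Movie3.
Genre → Title lies within Movie2.
DName → DirID lies within Movie1.
DirID → Title, Budget lies within Movie3.
Budget → DName: restricted closure across fragments reaches DName.
Title → DirID lies within Movie2.
Every dependency is enforceable on the fragments, so the decomposition is dependency-preserving.

none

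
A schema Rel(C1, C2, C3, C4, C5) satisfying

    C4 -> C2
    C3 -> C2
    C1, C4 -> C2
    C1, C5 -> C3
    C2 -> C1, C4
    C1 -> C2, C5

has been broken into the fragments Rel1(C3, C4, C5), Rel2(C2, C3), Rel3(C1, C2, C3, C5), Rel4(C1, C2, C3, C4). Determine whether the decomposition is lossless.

Yes

Chase test. Columns are C1, C2, C3, C4, C5; row i has aⱼ where attribute j ∈ Reli, else bᵢⱼ.
Initial tableau (one row per fragment):
  row 1: b11 b12 a3 a4 a5
  row 2: b21 a2 a3 b24 b25
  row 3: a1 a2 a3 b34 a5
  row 4: a1 a2 a3 a4 b45
Rows 1 and 4 agree on C4; apply C4→C2 and equate their C2 entries.
Rows 1 and 2 agree on C2; apply C2→C1, C4 and equate their C1, C4 entries.
Rows 1 and 3 agree on C2; apply C2→C1, C4 and equate their C1, C4 entries.
Rows 1 and 2 agree on C1; apply C1→C2, C5 and equate their C2, C5 entries.
Rows 1 and 4 agree on C1; apply C1→C2, C5 and equate their C2, C5 entries.
Row 1 is now all distinguished symbols — the join is lossless.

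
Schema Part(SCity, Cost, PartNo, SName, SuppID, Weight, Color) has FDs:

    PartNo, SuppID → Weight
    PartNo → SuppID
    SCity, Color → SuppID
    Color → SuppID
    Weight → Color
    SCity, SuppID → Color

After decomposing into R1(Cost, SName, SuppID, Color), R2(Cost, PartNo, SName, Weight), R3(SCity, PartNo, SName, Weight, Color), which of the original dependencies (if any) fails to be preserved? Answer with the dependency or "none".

SCity, SuppID → Color

Check SCity, SuppID → Color: no single fragment contains all of {SCity, SuppID, Color}, and the restricted closure of {SCity, SuppID} across the fragments never reaches {Color}.
PartNo, SuppID → Weight is preserved.
PartNo → SuppID is preserved.
SCity, Color → SuppID is preserved.
Color → SuppID is preserved.
Weight → Color is preserved.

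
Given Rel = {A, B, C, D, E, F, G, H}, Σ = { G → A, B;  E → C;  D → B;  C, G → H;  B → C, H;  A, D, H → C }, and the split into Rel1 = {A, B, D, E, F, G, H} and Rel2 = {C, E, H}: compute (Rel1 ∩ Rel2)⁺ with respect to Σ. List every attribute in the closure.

C, E, H

Rel1 ∩ Rel2 = {E, H}.
E → C applies, adding C
Closure: {C, E, H}.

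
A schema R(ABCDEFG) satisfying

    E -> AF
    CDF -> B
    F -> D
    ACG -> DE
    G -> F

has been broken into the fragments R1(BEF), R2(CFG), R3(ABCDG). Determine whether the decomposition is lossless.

No

Chase test. Columns are ABCDEFG; row i has aⱼ where attribute j ∈ Ri, else bᵢⱼ.
Initial tableau (one row per fragment):
  row 1: b11 a2 b13 b14 a5 a6 b17
  row 2: b21 b22 a3 b24 b25 a6 a7
  row 3: a1 a2 a3 a4 b35 b36 a7
Rows 1 and 2 agree on F; apply F→D and equate their D entries.
Rows 2 and 3 agree on G; apply G→F and equate their F entries.
Rows 1 and 3 agree on F; apply F→D and equate their D entries.
Rows 2 and 3 agree on CDF; apply CDF→B and equate their B entries.
No row becomes fully distinguished — the join is lossy.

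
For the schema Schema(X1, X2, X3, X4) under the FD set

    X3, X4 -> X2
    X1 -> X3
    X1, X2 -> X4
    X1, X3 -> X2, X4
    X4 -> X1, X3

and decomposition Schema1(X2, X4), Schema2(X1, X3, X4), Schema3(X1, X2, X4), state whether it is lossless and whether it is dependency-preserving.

Lossless test (chase): Rows 2 and 3 agree on X1; apply X1→X3 and equate their X3 entries. Rows 2 and 3 agree on X1, X3; apply X1, X3→X2, X4 and equate their X2, X4 entries. Rows 1 and 2 agree on X4; apply X4→X1, X3 and equate their X1, X3 entries. Row 1 is now all distinguished symbols — the join is lossless.
Dependency preservation: X3, X4 → X2; X1, X3 → X2, X4 are not contained in any single fragment, but the restricted closure of each left-hand side across the fragments still reaches the right-hand side; the remaining FDs each lie inside some fragment. All dependencies are preserved.

lossless and dependency-preserving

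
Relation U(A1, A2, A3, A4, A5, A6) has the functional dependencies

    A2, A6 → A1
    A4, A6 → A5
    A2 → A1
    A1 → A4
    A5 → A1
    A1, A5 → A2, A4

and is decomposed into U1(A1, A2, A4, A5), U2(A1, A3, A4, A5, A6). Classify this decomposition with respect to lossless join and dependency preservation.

Lossless test: (A1, A4, A5)⁺ = {A1, A2, A4, A5}, which contains all of one fragment — lossless.
Dependency preservation: A2, A6 → A1 is not contained in any single fragment, but the restricted closure of its left-hand side across the fragments still reaches the right-hand side; the remaining FDs each lie inside some fragment. All dependencies are preserved.

lossless and dependency-preserving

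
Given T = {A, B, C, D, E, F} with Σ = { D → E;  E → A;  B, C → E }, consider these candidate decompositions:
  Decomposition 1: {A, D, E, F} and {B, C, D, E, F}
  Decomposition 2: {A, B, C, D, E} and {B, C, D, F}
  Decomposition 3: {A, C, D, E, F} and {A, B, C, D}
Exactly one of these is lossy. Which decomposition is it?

Decomposition 3

Decomposition 1: common = {D, E, F}, closure = {A, D, E, F} → lossless.
Decomposition 2: common = {B, C, D}, closure = {A, B, C, D, E} → lossless.
Decomposition 3: common = {A, C, D}, closure = {A, C, D, E} → lossy.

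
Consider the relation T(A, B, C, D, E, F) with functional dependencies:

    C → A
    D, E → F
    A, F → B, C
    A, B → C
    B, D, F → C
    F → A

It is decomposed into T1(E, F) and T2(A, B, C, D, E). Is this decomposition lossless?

Common attributes: T1 ∩ T2 = {E}.
No dependency enlarges {E}, so (E)⁺ = {E}.
The closure contains neither all of T1 = {E, F} nor all of T2 = {A, B, C, D, E}, so the common attributes are not a superkey of either fragment. The join is lossy.

No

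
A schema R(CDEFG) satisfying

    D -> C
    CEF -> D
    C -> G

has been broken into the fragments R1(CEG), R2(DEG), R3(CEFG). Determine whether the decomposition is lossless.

Chase test. Columns are CDEFG; row i has aⱼ where attribute j ∈ Ri, else bᵢⱼ.
Initial tableau (one row per fragment):
  row 1: a1 b12 a3 b14 a5
  row 2: b21 a2 a3 b24 a5
  row 3: a1 b32 a3 a4 a5
No row becomes fully distinguished — the join is lossy.

No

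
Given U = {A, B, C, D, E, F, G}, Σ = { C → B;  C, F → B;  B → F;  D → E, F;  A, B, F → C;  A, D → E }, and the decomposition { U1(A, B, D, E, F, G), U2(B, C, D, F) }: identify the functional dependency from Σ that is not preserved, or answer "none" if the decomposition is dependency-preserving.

A, B, F → C

Check A, B, F → C: no single fragment contains all of {A, B, C, F}, and the restricted closure of {A, B, F} across the fragments never reaches {C}.
C → B is preserved.
C, F → B is preserved.
B → F is preserved.
D → E, F is preserved.
A, D → E is preserved.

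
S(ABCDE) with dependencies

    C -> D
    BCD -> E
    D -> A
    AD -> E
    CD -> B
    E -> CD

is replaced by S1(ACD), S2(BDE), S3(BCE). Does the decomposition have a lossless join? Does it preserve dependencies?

lossless and dependency-preserving

Lossless test (chase): Rows 1 and 3 agree on C; apply C→D and equate their D entries. Rows 1 and 2 agree on D; apply D→A and equate their A entries. Rows 1 and 3 agree on D; apply D→A and equate their A entries. Rows 1 and 2 agree on AD; apply AD→E and equate their E entries. Rows 1 and 3 agree on CD; apply CD→B and equate their B entries. Rows 1 and 2 agree on E; apply E→CD and equate their CD entries. Row 1 is now all distinguished symbols — the join is lossless.
Dependency preservation: BCD → E; AD → E; CD → B; E → CD are not contained in any single fragment, but the restricted closure of each left-hand side across the fragments still reaches the right-hand side; the remaining FDs each lie inside some fragment. All dependencies are preserved.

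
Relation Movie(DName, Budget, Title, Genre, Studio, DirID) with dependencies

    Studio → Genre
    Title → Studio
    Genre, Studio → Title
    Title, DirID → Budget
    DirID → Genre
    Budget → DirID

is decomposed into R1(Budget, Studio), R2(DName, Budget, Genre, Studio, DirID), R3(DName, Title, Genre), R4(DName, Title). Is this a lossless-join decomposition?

Chase test. Columns are DName, Budget, Title, Genre, Studio, DirID; row i has aⱼ where attribute j ∈ Ri, else bᵢⱼ.
Initial tableau (one row per fragment):
  row 1: b11 a2 b13 b14 a5 b16
  row 2: a1 a2 b23 a4 a5 a6
  row 3: a1 b32 a3 a4 b35 b36
  row 4: a1 b42 a3 b44 b45 b46
Rows 1 and 2 agree on Studio; apply Studio→Genre and equate their Genre entries.
Rows 3 and 4 agree on Title; apply Title→Studio and equate their Studio entries.
Rows 1 and 2 agree on Genre, Studio; apply Genre, Studio→Title and equate their Title entries.
Rows 1 and 2 agree on Budget; apply Budget→DirID and equate their DirID entries.
Rows 3 and 4 agree on Studio; apply Studio→Genre and equate their Genre entries.
No row becomes fully distinguished — the join is lossy.

No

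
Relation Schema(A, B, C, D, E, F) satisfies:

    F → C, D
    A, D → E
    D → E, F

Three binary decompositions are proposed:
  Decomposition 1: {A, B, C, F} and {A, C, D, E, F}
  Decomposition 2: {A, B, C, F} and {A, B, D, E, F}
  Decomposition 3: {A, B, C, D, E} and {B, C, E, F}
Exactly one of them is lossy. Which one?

Decomposition 1: common = {A, C, F}, closure = {A, C, D, E, F} → lossless.
Decomposition 2: common = {A, B, F}, closure = {A, B, C, D, E, F} → lossless.
Decomposition 3: common = {B, C, E}, closure = {B, C, E} → lossy.

Decomposition 3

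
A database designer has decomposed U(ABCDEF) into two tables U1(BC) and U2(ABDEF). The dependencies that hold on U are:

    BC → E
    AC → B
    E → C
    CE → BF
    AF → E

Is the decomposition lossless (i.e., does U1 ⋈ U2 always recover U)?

Common attributes: U1 ∩ U2 = {B}.
No dependency enlarges {B}, so (B)⁺ = {B}.
The closure contains neither all of U1 = {BC} nor all of U2 = {ABDEF}, so the common attributes are not a superkey of either fragment. The join is lossy.

No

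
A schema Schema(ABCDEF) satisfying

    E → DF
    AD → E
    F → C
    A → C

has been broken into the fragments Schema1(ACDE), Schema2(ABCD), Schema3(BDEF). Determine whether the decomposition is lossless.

Chase test. Columns are ABCDEF; row i has aⱼ where attribute j ∈ Schemai, else bᵢⱼ.
Initial tableau (one row per fragment):
  row 1: a1 b12 a3 a4 a5 b16
  row 2: a1 a2 a3 a4 b25 b26
  row 3: b31 a2 b33 a4 a5 a6
Rows 1 and 3 agree on E; apply E→DF and equate their DF entries.
Rows 1 and 2 agree on AD; apply AD→E and equate their E entries.
Rows 1 and 3 agree on F; apply F→C and equate their C entries.
Rows 1 and 2 agree on E; apply E→DF and equate their DF entries.
Row 2 is now all distinguished symbols — the join is lossless.

Yes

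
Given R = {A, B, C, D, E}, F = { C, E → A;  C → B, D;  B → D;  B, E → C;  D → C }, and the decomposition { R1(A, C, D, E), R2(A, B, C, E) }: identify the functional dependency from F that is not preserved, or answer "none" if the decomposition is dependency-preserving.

C, E → A lies within R1.
C → B, D: restricted closure across fragments reaches B, D.
B → D: restricted closure across fragments reaches D.
B, E → C lies within R2.
D → C lies within R1.
Every dependency is enforceable on the fragments, so the decomposition is dependency-preserving.

none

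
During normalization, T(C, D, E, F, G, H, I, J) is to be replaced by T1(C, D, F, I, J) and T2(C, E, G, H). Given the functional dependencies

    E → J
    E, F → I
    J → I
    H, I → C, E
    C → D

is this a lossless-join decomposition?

No

Common attributes: T1 ∩ T2 = {C}.
Closure of {C}: C → D applies, adding D. So (C)⁺ = {C, D}.
The closure contains neither all of T1 = {C, D, F, I, J} nor all of T2 = {C, E, G, H}, so the common attributes are not a superkey of either fragment. The join is lossy.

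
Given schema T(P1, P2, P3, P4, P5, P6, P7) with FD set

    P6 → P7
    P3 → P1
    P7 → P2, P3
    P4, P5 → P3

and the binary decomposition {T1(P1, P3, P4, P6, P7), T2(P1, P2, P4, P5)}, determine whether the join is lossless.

No

Common attributes: T1 ∩ T2 = {P1, P4}.
No dependency enlarges {P1, P4}, so (P1, P4)⁺ = {P1, P4}.
The closure contains neither all of T1 = {P1, P3, P4, P6, P7} nor all of T2 = {P1, P2, P4, P5}, so the common attributes are not a superkey of either fragment. The join is lossy.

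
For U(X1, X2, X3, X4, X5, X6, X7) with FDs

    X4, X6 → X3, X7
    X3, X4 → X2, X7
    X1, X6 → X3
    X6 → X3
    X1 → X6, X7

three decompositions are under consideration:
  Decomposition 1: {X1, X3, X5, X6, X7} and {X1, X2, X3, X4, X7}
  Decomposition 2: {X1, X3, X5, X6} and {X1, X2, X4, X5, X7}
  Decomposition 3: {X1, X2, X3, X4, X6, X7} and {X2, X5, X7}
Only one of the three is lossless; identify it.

Decomposition 1: common = {X1, X3, X7}, closure = {X1, X3, X6, X7} → lossy.
Decomposition 2: common = {X1, X5}, closure = {X1, X3, X5, X6, X7} → lossless.
Decomposition 3: common = {X2, X7}, closure = {X2, X7} → lossy.

Decomposition 2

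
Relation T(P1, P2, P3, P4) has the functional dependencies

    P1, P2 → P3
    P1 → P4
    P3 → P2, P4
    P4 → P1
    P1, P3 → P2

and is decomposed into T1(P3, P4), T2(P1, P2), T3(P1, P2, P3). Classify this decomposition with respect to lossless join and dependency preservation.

lossless but not dependency-preserving

Lossless test (chase): Rows 2 and 3 agree on P1, P2; apply P1, P2→P3 and equate their P3 entries. Rows 2 and 3 agree on P1; apply P1→P4 and equate their P4 entries. Rows 1 and 2 agree on P3; apply P3→P2, P4 and equate their P2, P4 entries. Rows 1 and 2 agree on P4; apply P4→P1 and equate their P1 entries. Row 1 is now all distinguished symbols — the join is lossless.
Dependency preservation: the restricted closure of {P1} across the fragments never reaches {P4}, so P1 → P4 cannot be enforced without a join — not preserved.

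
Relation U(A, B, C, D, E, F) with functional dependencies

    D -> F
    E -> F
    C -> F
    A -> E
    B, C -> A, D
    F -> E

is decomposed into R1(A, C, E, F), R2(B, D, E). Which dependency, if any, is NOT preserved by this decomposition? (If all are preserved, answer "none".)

B, C -> A, D

Check B, C → A, D: no single fragment contains all of {A, B, C, D}, and the restricted closure of {B, C} across the fragments never reaches {A, D}.
D → F is preserved.
E → F is preserved.
C → F is preserved.
A → E is preserved.
F → E is preserved.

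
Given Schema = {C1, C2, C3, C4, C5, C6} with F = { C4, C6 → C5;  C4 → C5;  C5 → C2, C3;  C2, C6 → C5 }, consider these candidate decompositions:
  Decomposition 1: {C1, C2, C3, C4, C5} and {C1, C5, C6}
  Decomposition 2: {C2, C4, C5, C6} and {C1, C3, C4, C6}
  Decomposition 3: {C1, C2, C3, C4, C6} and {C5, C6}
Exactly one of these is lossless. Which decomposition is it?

Decomposition 2

Decomposition 1: common = {C1, C5}, closure = {C1, C2, C3, C5} → lossy.
Decomposition 2: common = {C4, C6}, closure = {C2, C3, C4, C5, C6} → lossless.
Decomposition 3: common = {C6}, closure = {C6} → lossy.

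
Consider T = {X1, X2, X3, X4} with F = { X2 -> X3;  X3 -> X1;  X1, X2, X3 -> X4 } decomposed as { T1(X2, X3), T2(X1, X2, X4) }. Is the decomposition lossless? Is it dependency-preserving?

lossless but not dependency-preserving

Lossless test: (X2)⁺ = {X1, X2, X3, X4}, which contains all of one fragment — lossless.
Dependency preservation: the restricted closure of {X3} across the fragments never reaches {X1}, so X3 → X1 cannot be enforced without a join — not preserved.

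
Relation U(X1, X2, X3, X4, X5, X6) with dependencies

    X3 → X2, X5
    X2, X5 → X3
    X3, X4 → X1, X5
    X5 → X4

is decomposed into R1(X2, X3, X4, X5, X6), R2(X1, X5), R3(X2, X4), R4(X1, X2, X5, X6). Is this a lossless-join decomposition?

Chase test. Columns are X1, X2, X3, X4, X5, X6; row i has aⱼ where attribute j ∈ Ri, else bᵢⱼ.
Initial tableau (one row per fragment):
  row 1: b11 a2 a3 a4 a5 a6
  row 2: a1 b22 b23 b24 a5 b26
  row 3: b31 a2 b33 a4 b35 b36
  row 4: a1 a2 b43 b44 a5 a6
Rows 1 and 4 agree on X2, X5; apply X2, X5→X3 and equate their X3 entries.
Rows 1 and 2 agree on X5; apply X5→X4 and equate their X4 entries.
Rows 1 and 4 agree on X5; apply X5→X4 and equate their X4 entries.
Rows 1 and 4 agree on X3, X4; apply X3, X4→X1, X5 and equate their X1, X5 entries.
Row 1 is now all distinguished symbols — the join is lossless.

Yes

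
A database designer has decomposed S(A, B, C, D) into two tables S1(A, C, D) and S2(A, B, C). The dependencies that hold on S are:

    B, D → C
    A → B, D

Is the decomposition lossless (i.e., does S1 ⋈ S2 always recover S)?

Yes

Common attributes: S1 ∩ S2 = {A, C}.
Closure of {A, C}: A → B, D applies, adding B, D. So (A, C)⁺ = {A, B, C, D}.
This closure contains every attribute of S1, so S1 ∩ S2 → S1. The join is lossless.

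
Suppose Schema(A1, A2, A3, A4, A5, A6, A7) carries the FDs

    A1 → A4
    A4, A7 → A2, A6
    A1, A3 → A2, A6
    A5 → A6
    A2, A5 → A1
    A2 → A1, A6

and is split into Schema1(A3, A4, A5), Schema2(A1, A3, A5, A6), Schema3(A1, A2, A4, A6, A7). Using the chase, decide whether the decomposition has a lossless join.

No

Chase test. Columns are A1, A2, A3, A4, A5, A6, A7; row i has aⱼ where attribute j ∈ Schemai, else bᵢⱼ.
Initial tableau (one row per fragment):
  row 1: b11 b12 a3 a4 a5 b16 b17
  row 2: a1 b22 a3 b24 a5 a6 b27
  row 3: a1 a2 b33 a4 b35 a6 a7
Rows 2 and 3 agree on A1; apply A1→A4 and equate their A4 entries.
Rows 1 and 2 agree on A5; apply A5→A6 and equate their A6 entries.
No row becomes fully distinguished — the join is lossy.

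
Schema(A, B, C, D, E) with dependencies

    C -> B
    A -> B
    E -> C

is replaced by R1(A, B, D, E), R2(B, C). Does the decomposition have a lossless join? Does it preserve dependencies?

lossy and not dependency-preserving

Lossless test: (B)⁺ = {B}, which is a superkey of neither fragment — lossy.
Dependency preservation: the restricted closure of {E} across the fragments never reaches {C}, so E → C cannot be enforced without a join — not preserved.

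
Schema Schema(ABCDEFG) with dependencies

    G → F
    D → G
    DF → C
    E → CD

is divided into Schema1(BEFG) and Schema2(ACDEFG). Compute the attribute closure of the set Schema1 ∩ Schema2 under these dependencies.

CDEFG

Schema1 ∩ Schema2 = {EFG}.
E → CD applies, adding CD
Closure: {CDEFG}.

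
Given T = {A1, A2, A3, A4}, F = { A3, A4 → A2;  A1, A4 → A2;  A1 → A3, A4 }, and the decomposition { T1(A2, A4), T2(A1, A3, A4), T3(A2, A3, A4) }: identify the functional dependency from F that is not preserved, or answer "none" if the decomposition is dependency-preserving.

A3, A4 → A2 lies within T3.
A1, A4 → A2: restricted closure across fragments reaches A2.
A1 → A3, A4 lies within T2.
Every dependency is enforceable on the fragments, so the decomposition is dependency-preserving.

none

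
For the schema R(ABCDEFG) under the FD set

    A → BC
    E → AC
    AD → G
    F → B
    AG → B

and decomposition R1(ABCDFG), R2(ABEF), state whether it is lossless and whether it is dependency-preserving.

Lossless test: (ABF)⁺ = {ABCF}, which is a superkey of neither fragment — lossy.
Dependency preservation: E → AC is not contained in any single fragment, but the restricted closure of its left-hand side across the fragments still reaches the right-hand side; the remaining FDs each lie inside some fragment. All dependencies are preserved.

lossy but dependency-preserving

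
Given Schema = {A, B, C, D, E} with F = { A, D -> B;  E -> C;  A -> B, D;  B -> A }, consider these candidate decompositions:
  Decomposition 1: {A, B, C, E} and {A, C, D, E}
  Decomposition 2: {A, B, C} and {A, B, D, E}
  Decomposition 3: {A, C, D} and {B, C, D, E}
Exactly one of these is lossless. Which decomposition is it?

Decomposition 1: common = {A, C, E}, closure = {A, B, C, D, E} → lossless.
Decomposition 2: common = {A, B}, closure = {A, B, D} → lossy.
Decomposition 3: common = {C, D}, closure = {C, D} → lossy.

Decomposition 1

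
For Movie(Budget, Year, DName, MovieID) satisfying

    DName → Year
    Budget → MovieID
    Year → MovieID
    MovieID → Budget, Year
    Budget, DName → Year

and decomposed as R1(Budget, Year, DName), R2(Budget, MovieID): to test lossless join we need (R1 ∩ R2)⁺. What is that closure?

R1 ∩ R2 = {Budget}.
Budget → MovieID applies, adding MovieID
MovieID → Budget, Year applies, adding Year
Closure: {Budget, Year, MovieID}.

Budget, Year, MovieID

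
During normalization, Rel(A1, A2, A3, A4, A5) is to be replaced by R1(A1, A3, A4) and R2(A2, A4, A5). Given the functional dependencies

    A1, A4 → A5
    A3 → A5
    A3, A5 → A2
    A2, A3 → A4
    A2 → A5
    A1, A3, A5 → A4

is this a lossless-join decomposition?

No

Common attributes: R1 ∩ R2 = {A4}.
No dependency enlarges {A4}, so (A4)⁺ = {A4}.
The closure contains neither all of R1 = {A1, A3, A4} nor all of R2 = {A2, A4, A5}, so the common attributes are not a superkey of either fragment. The join is lossy.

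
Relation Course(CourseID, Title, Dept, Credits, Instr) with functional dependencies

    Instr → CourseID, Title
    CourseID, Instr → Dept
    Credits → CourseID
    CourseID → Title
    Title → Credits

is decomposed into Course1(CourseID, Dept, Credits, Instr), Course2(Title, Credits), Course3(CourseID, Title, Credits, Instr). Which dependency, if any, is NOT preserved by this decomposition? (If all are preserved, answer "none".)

Instr → CourseID, Title lies within Course3.
CourseID, Instr → Dept lies within Course1.
Credits → CourseID lies within Course1.
CourseID → Title lies within Course3.
Title → Credits lies within Course2.
Every dependency is enforceable on the fragments, so the decomposition is dependency-preserving.

none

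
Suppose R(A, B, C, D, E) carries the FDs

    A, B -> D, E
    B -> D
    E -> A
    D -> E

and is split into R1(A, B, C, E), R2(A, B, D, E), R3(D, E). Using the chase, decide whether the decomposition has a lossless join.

Chase test. Columns are A, B, C, D, E; row i has aⱼ where attribute j ∈ Ri, else bᵢⱼ.
Initial tableau (one row per fragment):
  row 1: a1 a2 a3 b14 a5
  row 2: a1 a2 b23 a4 a5
  row 3: b31 b32 b33 a4 a5
Rows 1 and 2 agree on A, B; apply A, B→D, E and equate their D, E entries.
Rows 1 and 3 agree on E; apply E→A and equate their A entries.
Row 1 is now all distinguished symbols — the join is lossless.

Yes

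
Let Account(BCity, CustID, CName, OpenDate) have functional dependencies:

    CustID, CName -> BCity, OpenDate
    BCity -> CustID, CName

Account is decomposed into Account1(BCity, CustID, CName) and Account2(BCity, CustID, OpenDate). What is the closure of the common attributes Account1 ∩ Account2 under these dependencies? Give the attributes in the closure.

Account1 ∩ Account2 = {BCity, CustID}.
BCity → CustID, CName applies, adding CName
CustID, CName → BCity, OpenDate applies, adding OpenDate
Closure: {BCity, CustID, CName, OpenDate}.

BCity, CustID, CName, OpenDate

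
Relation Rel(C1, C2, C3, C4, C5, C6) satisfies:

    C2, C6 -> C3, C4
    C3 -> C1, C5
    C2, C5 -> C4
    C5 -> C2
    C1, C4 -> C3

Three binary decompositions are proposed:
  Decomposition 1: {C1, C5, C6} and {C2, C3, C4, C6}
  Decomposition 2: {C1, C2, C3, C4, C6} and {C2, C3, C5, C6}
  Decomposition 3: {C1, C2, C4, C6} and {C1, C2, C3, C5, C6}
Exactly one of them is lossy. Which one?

Decomposition 1

Decomposition 1: common = {C6}, closure = {C6} → lossy.
Decomposition 2: common = {C2, C3, C6}, closure = {C1, C2, C3, C4, C5, C6} → lossless.
Decomposition 3: common = {C1, C2, C6}, closure = {C1, C2, C3, C4, C5, C6} → lossless.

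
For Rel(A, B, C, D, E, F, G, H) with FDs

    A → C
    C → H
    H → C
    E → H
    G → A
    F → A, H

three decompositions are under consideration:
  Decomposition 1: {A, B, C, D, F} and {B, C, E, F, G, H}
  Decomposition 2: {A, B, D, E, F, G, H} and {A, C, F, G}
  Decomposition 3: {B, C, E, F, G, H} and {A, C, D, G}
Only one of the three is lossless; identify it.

Decomposition 2

Decomposition 1: common = {B, C, F}, closure = {A, B, C, F, H} → lossy.
Decomposition 2: common = {A, F, G}, closure = {A, C, F, G, H} → lossless.
Decomposition 3: common = {C, G}, closure = {A, C, G, H} → lossy.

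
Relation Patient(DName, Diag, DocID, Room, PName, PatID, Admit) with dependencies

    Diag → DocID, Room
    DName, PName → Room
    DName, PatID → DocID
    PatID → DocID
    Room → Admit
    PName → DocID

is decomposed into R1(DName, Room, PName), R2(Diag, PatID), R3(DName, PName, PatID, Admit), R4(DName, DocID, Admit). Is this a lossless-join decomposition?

No

Chase test. Columns are DName, Diag, DocID, Room, PName, PatID, Admit; row i has aⱼ where attribute j ∈ Ri, else bᵢⱼ.
Initial tableau (one row per fragment):
  row 1: a1 b12 b13 a4 a5 b16 b17
  row 2: b21 a2 b23 b24 b25 a6 b27
  row 3: a1 b32 b33 b34 a5 a6 a7
  row 4: a1 b42 a3 b44 b45 b46 a7
Rows 1 and 3 agree on DName, PName; apply DName, PName→Room and equate their Room entries.
Rows 2 and 3 agree on PatID; apply PatID→DocID and equate their DocID entries.
Rows 1 and 3 agree on Room; apply Room→Admit and equate their Admit entries.
Rows 1 and 3 agree on PName; apply PName→DocID and equate their DocID entries.
No row becomes fully distinguished — the join is lossy.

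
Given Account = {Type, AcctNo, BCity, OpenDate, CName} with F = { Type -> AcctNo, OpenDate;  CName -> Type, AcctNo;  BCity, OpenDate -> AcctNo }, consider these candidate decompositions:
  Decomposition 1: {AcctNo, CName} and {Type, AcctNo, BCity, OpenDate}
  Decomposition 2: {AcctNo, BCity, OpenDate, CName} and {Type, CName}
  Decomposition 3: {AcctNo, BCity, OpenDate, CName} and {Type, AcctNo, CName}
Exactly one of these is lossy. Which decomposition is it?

Decomposition 1: common = {AcctNo}, closure = {AcctNo} → lossy.
Decomposition 2: common = {CName}, closure = {Type, AcctNo, OpenDate, CName} → lossless.
Decomposition 3: common = {AcctNo, CName}, closure = {Type, AcctNo, OpenDate, CName} → lossless.

Decomposition 1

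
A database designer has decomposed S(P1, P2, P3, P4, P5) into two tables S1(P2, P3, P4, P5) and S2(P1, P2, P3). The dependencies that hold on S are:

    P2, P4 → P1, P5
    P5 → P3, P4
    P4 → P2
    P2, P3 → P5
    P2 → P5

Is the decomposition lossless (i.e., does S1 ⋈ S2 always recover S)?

Yes

Common attributes: S1 ∩ S2 = {P2, P3}.
Closure of {P2, P3}: P2, P3 → P5 applies, adding P5; P5 → P3, P4 applies, adding P4; P2, P4 → P1, P5 applies, adding P1. So (P2, P3)⁺ = {P1, P2, P3, P4, P5}.
This closure contains every attribute of S1, so S1 ∩ S2 → S1. The join is lossless.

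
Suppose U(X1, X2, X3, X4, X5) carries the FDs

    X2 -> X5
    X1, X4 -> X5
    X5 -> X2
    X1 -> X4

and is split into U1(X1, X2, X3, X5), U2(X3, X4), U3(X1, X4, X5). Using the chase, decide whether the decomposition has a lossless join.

Yes

Chase test. Columns are X1, X2, X3, X4, X5; row i has aⱼ where attribute j ∈ Ui, else bᵢⱼ.
Initial tableau (one row per fragment):
  row 1: a1 a2 a3 b14 a5
  row 2: b21 b22 a3 a4 b25
  row 3: a1 b32 b33 a4 a5
Rows 1 and 3 agree on X5; apply X5→X2 and equate their X2 entries.
Rows 1 and 3 agree on X1; apply X1→X4 and equate their X4 entries.
Row 1 is now all distinguished symbols — the join is lossless.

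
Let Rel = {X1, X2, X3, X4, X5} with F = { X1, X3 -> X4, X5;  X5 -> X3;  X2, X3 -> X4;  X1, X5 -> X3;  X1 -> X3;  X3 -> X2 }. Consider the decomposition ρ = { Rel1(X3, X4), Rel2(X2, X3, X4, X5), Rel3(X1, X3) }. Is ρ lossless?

Chase test. Columns are X1, X2, X3, X4, X5; row i has aⱼ where attribute j ∈ Reli, else bᵢⱼ.
Initial tableau (one row per fragment):
  row 1: b11 b12 a3 a4 b15
  row 2: b21 a2 a3 a4 a5
  row 3: a1 b32 a3 b34 b35
Rows 1 and 2 agree on X3; apply X3→X2 and equate their X2 entries.
Rows 1 and 3 agree on X3; apply X3→X2 and equate their X2 entries.
Rows 1 and 3 agree on X2, X3; apply X2, X3→X4 and equate their X4 entries.
No row becomes fully distinguished — the join is lossy.

No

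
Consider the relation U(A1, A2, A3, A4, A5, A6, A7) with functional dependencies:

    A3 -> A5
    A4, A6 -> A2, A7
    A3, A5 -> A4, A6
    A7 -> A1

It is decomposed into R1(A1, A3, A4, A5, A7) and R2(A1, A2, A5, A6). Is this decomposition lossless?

Common attributes: R1 ∩ R2 = {A1, A5}.
No dependency enlarges {A1, A5}, so (A1, A5)⁺ = {A1, A5}.
The closure contains neither all of R1 = {A1, A3, A4, A5, A7} nor all of R2 = {A1, A2, A5, A6}, so the common attributes are not a superkey of either fragment. The join is lossy.

No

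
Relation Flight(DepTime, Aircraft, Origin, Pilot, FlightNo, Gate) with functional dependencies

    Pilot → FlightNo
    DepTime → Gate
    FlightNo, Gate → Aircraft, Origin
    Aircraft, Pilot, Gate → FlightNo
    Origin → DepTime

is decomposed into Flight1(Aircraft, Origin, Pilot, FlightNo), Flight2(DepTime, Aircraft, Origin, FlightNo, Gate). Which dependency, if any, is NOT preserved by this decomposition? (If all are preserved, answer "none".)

Pilot → FlightNo lies within Flight1.
DepTime → Gate lies within Flight2.
FlightNo, Gate → Aircraft, Origin lies within Flight2.
Aircraft, Pilot, Gate → FlightNo: restricted closure across fragments reaches FlightNo.
Origin → DepTime lies within Flight2.
Every dependency is enforceable on the fragments, so the decomposition is dependency-preserving.

none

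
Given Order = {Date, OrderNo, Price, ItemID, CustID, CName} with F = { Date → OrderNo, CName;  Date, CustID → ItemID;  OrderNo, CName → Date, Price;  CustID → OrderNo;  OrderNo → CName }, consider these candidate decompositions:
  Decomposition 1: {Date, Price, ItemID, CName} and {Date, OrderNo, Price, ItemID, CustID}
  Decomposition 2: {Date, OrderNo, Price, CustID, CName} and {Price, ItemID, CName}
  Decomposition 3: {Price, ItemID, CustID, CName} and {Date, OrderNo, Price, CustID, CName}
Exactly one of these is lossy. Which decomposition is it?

Decomposition 2

Decomposition 1: common = {Date, Price, ItemID}, closure = {Date, OrderNo, Price, ItemID, CName} → lossless.
Decomposition 2: common = {Price, CName}, closure = {Price, CName} → lossy.
Decomposition 3: common = {Price, CustID, CName}, closure = {Date, OrderNo, Price, ItemID, CustID, CName} → lossless.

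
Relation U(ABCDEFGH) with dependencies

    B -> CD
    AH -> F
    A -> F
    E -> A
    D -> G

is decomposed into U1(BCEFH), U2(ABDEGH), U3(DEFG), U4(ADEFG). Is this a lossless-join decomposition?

Yes

Chase test. Columns are ABCDEFGH; row i has aⱼ where attribute j ∈ Ui, else bᵢⱼ.
Initial tableau (one row per fragment):
  row 1: b11 a2 a3 b14 a5 a6 b17 a8
  row 2: a1 a2 b23 a4 a5 b26 a7 a8
  row 3: b31 b32 b33 a4 a5 a6 a7 b38
  row 4: a1 b42 b43 a4 a5 a6 a7 b48
Rows 1 and 2 agree on B; apply B→CD and equate their CD entries.
Rows 2 and 4 agree on A; apply A→F and equate their F entries.
Rows 1 and 2 agree on E; apply E→A and equate their A entries.
Rows 1 and 3 agree on E; apply E→A and equate their A entries.
Rows 1 and 2 agree on D; apply D→G and equate their G entries.
Row 1 is now all distinguished symbols — the join is lossless.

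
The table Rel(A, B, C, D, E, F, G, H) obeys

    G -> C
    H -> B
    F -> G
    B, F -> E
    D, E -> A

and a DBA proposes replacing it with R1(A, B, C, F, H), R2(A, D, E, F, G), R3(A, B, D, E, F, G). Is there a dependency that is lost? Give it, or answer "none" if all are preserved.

G -> C

Check G → C: no single fragment contains all of {C, G}, and the restricted closure of {G} across the fragments never reaches {C}.
H → B is preserved.
F → G is preserved.
B, F → E is preserved.
D, E → A is preserved.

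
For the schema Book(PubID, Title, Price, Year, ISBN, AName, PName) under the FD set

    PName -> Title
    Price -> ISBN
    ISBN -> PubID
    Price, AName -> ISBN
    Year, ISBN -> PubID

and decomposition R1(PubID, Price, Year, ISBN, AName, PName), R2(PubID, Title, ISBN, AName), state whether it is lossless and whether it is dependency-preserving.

Lossless test: (PubID, ISBN, AName)⁺ = {PubID, ISBN, AName}, which is a superkey of neither fragment — lossy.
Dependency preservation: the restricted closure of {PName} across the fragments never reaches {Title}, so PName → Title cannot be enforced without a join — not preserved.

lossy and not dependency-preserving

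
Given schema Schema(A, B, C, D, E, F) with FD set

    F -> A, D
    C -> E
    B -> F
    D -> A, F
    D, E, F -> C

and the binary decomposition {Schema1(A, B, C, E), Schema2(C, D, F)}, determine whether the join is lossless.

No

Common attributes: Schema1 ∩ Schema2 = {C}.
Closure of {C}: C → E applies, adding E. So (C)⁺ = {C, E}.
The closure contains neither all of Schema1 = {A, B, C, E} nor all of Schema2 = {C, D, F}, so the common attributes are not a superkey of either fragment. The join is lossy.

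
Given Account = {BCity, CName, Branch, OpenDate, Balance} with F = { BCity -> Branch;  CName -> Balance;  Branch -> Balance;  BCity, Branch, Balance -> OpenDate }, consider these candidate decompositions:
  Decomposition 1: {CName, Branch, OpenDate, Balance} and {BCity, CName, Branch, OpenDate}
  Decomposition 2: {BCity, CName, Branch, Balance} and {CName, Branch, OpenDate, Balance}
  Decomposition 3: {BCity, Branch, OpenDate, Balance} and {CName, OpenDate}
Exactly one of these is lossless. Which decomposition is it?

Decomposition 1

Decomposition 1: common = {CName, Branch, OpenDate}, closure = {CName, Branch, OpenDate, Balance} → lossless.
Decomposition 2: common = {CName, Branch, Balance}, closure = {CName, Branch, Balance} → lossy.
Decomposition 3: common = {OpenDate}, closure = {OpenDate} → lossy.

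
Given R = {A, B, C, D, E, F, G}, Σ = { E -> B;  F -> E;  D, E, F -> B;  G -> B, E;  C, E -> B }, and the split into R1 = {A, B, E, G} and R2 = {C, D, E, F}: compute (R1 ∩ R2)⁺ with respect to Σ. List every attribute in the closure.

B, E

R1 ∩ R2 = {E}.
E → B applies, adding B
Closure: {B, E}.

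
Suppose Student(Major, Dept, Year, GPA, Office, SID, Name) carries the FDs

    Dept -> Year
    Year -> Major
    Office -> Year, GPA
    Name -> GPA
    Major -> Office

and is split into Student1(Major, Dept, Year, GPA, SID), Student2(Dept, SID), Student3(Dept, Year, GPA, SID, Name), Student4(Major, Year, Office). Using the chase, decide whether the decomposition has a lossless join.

Chase test. Columns are Major, Dept, Year, GPA, Office, SID, Name; row i has aⱼ where attribute j ∈ Studenti, else bᵢⱼ.
Initial tableau (one row per fragment):
  row 1: a1 a2 a3 a4 b15 a6 b17
  row 2: b21 a2 b23 b24 b25 a6 b27
  row 3: b31 a2 a3 a4 b35 a6 a7
  row 4: a1 b42 a3 b44 a5 b46 b47
Rows 1 and 2 agree on Dept; apply Dept→Year and equate their Year entries.
Rows 1 and 2 agree on Year; apply Year→Major and equate their Major entries.
Rows 1 and 3 agree on Year; apply Year→Major and equate their Major entries.
Rows 1 and 2 agree on Major; apply Major→Office and equate their Office entries.
Rows 1 and 3 agree on Major; apply Major→Office and equate their Office entries.
Rows 1 and 4 agree on Major; apply Major→Office and equate their Office entries.
Rows 1 and 2 agree on Office; apply Office→Year, GPA and equate their Year, GPA entries.
Rows 1 and 4 agree on Office; apply Office→Year, GPA and equate their Year, GPA entries.
Row 3 is now all distinguished symbols — the join is lossless.

Yes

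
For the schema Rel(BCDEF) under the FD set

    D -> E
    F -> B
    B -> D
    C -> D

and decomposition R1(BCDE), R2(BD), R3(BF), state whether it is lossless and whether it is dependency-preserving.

lossy but dependency-preserving

Lossless test (chase): Rows 1 and 2 agree on D; apply D→E and equate their E entries. Rows 1 and 3 agree on B; apply B→D and equate their D entries. Rows 1 and 3 agree on D; apply D→E and equate their E entries. No row becomes fully distinguished — the join is lossy.
Dependency preservation: every FD's attributes lie within a single fragment, so each can be enforced locally — preserved.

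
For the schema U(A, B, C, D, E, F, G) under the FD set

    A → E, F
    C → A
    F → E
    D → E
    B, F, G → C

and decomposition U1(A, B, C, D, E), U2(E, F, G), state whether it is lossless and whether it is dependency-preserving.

lossy and not dependency-preserving

Lossless test: (E)⁺ = {E}, which is a superkey of neither fragment — lossy.
Dependency preservation: the restricted closure of {A} across the fragments never reaches {E, F}, so A → E, F cannot be enforced without a join — not preserved.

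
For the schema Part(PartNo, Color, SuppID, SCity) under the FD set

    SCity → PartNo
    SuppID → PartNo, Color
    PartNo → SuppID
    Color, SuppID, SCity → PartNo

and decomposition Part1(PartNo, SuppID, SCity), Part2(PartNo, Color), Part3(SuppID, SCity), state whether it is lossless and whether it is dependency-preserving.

Lossless test (chase): Rows 1 and 3 agree on SCity; apply SCity→PartNo and equate their PartNo entries. Rows 1 and 3 agree on SuppID; apply SuppID→PartNo, Color and equate their PartNo, Color entries. Rows 1 and 2 agree on PartNo; apply PartNo→SuppID and equate their SuppID entries. Rows 1 and 2 agree on SuppID; apply SuppID→PartNo, Color and equate their PartNo, Color entries. Row 1 is now all distinguished symbols — the join is lossless.
Dependency preservation: SuppID → PartNo, Color; Color, SuppID, SCity → PartNo are not contained in any single fragment, but the restricted closure of each left-hand side across the fragments still reaches the right-hand side; the remaining FDs each lie inside some fragment. All dependencies are preserved.

lossless and dependency-preserving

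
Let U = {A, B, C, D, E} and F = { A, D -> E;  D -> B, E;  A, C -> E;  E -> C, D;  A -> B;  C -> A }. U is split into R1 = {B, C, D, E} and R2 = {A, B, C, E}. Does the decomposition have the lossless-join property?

Yes

Common attributes: R1 ∩ R2 = {B, C, E}.
Closure of {B, C, E}: E → C, D applies, adding D; C → A applies, adding A. So (B, C, E)⁺ = {A, B, C, D, E}.
This closure contains every attribute of R1, so R1 ∩ R2 → R1. The join is lossless.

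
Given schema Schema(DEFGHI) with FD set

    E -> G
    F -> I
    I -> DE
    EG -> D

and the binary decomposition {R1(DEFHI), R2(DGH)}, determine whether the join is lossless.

Common attributes: R1 ∩ R2 = {DH}.
No dependency enlarges {DH}, so (DH)⁺ = {DH}.
The closure contains neither all of R1 = {DEFHI} nor all of R2 = {DGH}, so the common attributes are not a superkey of either fragment. The join is lossy.

No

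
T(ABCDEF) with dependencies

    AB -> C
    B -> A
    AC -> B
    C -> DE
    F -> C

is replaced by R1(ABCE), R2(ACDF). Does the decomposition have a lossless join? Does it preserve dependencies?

lossless and dependency-preserving

Lossless test: (AC)⁺ = {ABCDE}, which contains all of one fragment — lossless.
Dependency preservation: C → DE is not contained in any single fragment, but the restricted closure of its left-hand side across the fragments still reaches the right-hand side; the remaining FDs each lie inside some fragment. All dependencies are preserved.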